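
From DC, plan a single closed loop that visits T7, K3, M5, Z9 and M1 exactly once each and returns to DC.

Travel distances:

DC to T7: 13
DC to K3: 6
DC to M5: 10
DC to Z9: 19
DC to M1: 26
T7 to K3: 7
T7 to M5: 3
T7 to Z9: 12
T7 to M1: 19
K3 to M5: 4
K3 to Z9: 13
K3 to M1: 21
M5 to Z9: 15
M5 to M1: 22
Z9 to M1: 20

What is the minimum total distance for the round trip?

DC-T7-K3-M5-Z9-M1-DC: 13+7+4+15+20+26 = 85
DC-T7-K3-M5-M1-Z9-DC: 13+7+4+22+20+19 = 85
DC-T7-K3-Z9-M5-M1-DC: 13+7+13+15+22+26 = 96
DC-T7-K3-Z9-M1-M5-DC: 13+7+13+20+22+10 = 85
DC-T7-K3-M1-M5-Z9-DC: 13+7+21+22+15+19 = 97
DC-T7-K3-M1-Z9-M5-DC: 13+7+21+20+15+10 = 86
DC-T7-M5-K3-Z9-M1-DC: 13+3+4+13+20+26 = 79
DC-T7-M5-K3-M1-Z9-DC: 13+3+4+21+20+19 = 80
DC-T7-M5-Z9-K3-M1-DC: 13+3+15+13+21+26 = 91
DC-T7-M5-Z9-M1-K3-DC: 13+3+15+20+21+6 = 78
DC-T7-M5-M1-K3-Z9-DC: 13+3+22+21+13+19 = 91
DC-T7-M5-M1-Z9-K3-DC: 13+3+22+20+13+6 = 77
DC-T7-Z9-K3-M5-M1-DC: 13+12+13+4+22+26 = 90
DC-T7-Z9-K3-M1-M5-DC: 13+12+13+21+22+10 = 91
… (46 more)
DC-K3-M5-T7-Z9-M1-DC: 6+4+3+12+20+26 = 71  ← best
The minimum is 71.
One optimal route: DC → K3 → M5 → T7 → Z9 → M1 → DC (or its reverse).

71 — the shortest possible round trip.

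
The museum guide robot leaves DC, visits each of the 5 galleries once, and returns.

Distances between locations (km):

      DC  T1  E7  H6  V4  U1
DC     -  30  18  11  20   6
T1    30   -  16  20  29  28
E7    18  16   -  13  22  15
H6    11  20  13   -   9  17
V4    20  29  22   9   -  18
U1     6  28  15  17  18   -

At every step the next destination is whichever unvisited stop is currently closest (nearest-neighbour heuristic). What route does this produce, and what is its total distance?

From DC: distances to unvisited — U1=6, H6=11, E7=18, V4=20, T1=30. Nearest is U1 (6).
From U1: distances to unvisited — E7=15, H6=17, V4=18, T1=28. Nearest is E7 (15).
From E7: distances to unvisited — H6=13, T1=16, V4=22. Nearest is H6 (13).
From H6: distances to unvisited — V4=9, T1=20. Nearest is V4 (9).
From V4: distances to unvisited — T1=29. Nearest is T1 (29).
Return T1→DC: 30.
Total = 6 + 15 + 13 + 9 + 29 + 30 = 102.

Nearest-neighbour total = 102 km; route DC → U1 → E7 → H6 → V4 → T1 → DC.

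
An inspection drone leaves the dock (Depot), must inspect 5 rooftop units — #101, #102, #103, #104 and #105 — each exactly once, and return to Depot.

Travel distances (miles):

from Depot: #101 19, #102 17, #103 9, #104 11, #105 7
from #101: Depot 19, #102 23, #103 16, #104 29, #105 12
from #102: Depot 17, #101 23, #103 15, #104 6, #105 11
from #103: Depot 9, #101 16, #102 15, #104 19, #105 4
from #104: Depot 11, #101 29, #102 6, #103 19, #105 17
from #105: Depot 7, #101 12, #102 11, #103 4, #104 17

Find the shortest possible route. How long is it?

Minimum total distance: 65 miles.

With 5 stops there are 5!/2 = 60 distinct round trips (a route and its reverse cost the same).
Depot-#101-#102-#103-#104-#105-Depot: 19+23+15+19+17+7 = 100
Depot-#101-#102-#103-#105-#104-Depot: 19+23+15+4+17+11 = 89
Depot-#101-#102-#104-#103-#105-Depot: 19+23+6+19+4+7 = 78
Depot-#101-#102-#104-#105-#103-Depot: 19+23+6+17+4+9 = 78
Depot-#101-#102-#105-#103-#104-Depot: 19+23+11+4+19+11 = 87
Depot-#101-#102-#105-#104-#103-Depot: 19+23+11+17+19+9 = 98
Depot-#101-#103-#102-#104-#105-Depot: 19+16+15+6+17+7 = 80
Depot-#101-#103-#102-#105-#104-Depot: 19+16+15+11+17+11 = 89
Depot-#101-#103-#104-#102-#105-Depot: 19+16+19+6+11+7 = 78
Depot-#101-#103-#104-#105-#102-Depot: 19+16+19+17+11+17 = 99
Depot-#101-#103-#105-#102-#104-Depot: 19+16+4+11+6+11 = 67
Depot-#101-#103-#105-#104-#102-Depot: 19+16+4+17+6+17 = 79
Depot-#101-#104-#102-#103-#105-Depot: 19+29+6+15+4+7 = 80
Depot-#101-#104-#102-#105-#103-Depot: 19+29+6+11+4+9 = 78
… (46 more)
Depot-#103-#101-#105-#102-#104-Depot: 9+16+12+11+6+11 = 65  ← best
The minimum is 65.
One optimal route: Depot → #103 → #101 → #105 → #102 → #104 → Depot (or its reverse).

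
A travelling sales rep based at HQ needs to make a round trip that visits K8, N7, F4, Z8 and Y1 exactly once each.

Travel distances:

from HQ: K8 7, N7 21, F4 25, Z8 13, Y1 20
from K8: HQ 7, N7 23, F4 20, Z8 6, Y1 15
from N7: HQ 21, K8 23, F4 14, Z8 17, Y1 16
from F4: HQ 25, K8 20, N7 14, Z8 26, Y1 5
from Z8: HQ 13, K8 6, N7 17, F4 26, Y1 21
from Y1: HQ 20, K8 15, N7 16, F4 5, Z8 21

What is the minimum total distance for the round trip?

69 — the shortest possible round trip.

HQ → K8 → N7 → F4 → Z8 → Y1 → HQ: 7+23+14+26+21+20 = 111
HQ → K8 → N7 → F4 → Y1 → Z8 → HQ: 7+23+14+5+21+13 = 83
HQ → K8 → N7 → Z8 → F4 → Y1 → HQ: 7+23+17+26+5+20 = 98
HQ → K8 → N7 → Z8 → Y1 → F4 → HQ: 7+23+17+21+5+25 = 98
HQ → K8 → N7 → Y1 → F4 → Z8 → HQ: 7+23+16+5+26+13 = 90
HQ → K8 → N7 → Y1 → Z8 → F4 → HQ: 7+23+16+21+26+25 = 118
HQ → K8 → F4 → N7 → Z8 → Y1 → HQ: 7+20+14+17+21+20 = 99
HQ → K8 → F4 → N7 → Y1 → Z8 → HQ: 7+20+14+16+21+13 = 91
HQ → K8 → F4 → Z8 → N7 → Y1 → HQ: 7+20+26+17+16+20 = 106
HQ → K8 → F4 → Z8 → Y1 → N7 → HQ: 7+20+26+21+16+21 = 111
HQ → K8 → F4 → Y1 → N7 → Z8 → HQ: 7+20+5+16+17+13 = 78
HQ → K8 → F4 → Y1 → Z8 → N7 → HQ: 7+20+5+21+17+21 = 91
HQ → K8 → Z8 → N7 → F4 → Y1 → HQ: 7+6+17+14+5+20 = 69
HQ → K8 → Z8 → N7 → Y1 → F4 → HQ: 7+6+17+16+5+25 = 76
… (46 more)
The minimum is 69.
One optimal route: HQ → K8 → Z8 → N7 → F4 → Y1 → HQ (or its reverse).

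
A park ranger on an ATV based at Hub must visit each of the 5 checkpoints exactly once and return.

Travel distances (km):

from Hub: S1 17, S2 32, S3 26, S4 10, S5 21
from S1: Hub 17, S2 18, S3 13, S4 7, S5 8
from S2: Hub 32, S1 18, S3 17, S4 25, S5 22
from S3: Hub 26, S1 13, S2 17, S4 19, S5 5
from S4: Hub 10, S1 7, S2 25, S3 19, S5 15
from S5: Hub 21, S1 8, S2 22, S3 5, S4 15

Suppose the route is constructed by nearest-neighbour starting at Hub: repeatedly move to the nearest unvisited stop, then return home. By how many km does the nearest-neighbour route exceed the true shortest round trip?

The nearest-neighbour route is 1 km longer than optimal.

From Hub: S4=10, S1=17, S5=21, S3=26, S2=32 → choose S4 (10).
From S4: S1=7, S5=15, S3=19, S2=25 → choose S1 (7).
From S1: S5=8, S3=13, S2=18 → choose S5 (8).
From S5: S3=5, S2=22 → choose S3 (5).
From S3: S2=17 → choose S2 (17).
NN route Hub → S4 → S1 → S5 → S3 → S2 → Hub costs 79.
Optimal: Hub → S4 → S1 → S2 → S3 → S5 → Hub costs 78 (by enumerating all 60 distinct tours).
Excess = 79 − 78 = 1.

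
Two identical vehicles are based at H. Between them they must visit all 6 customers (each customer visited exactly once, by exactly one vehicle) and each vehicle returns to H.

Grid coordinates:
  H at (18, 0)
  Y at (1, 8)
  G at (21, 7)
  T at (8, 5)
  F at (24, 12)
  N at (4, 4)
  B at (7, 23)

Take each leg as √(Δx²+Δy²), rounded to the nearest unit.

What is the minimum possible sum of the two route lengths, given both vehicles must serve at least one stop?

85 — the smallest possible combined total.

Check every non-empty split of the stops between the two vehicles; for each half take its own optimal tour:
  {Y} + {G, T, F, N, B}: 38 + 68 = 106
  {G} + {Y, T, F, N, B}: 16 + 69 = 85
  {Y, G} + {T, F, N, B}: 47 + 67 = 114
  {T} + {Y, G, F, N, B}: 22 + 70 = 92
  {Y, T} + {G, F, N, B}: 38 + 68 = 106
  {G, T} + {Y, F, N, B}: 32 + 69 = 101
  … (31 splits in total)
Best: vehicle 1 H → G → H = 16; vehicle 2 H → T → N → Y → B → F → H = 69; combined 85.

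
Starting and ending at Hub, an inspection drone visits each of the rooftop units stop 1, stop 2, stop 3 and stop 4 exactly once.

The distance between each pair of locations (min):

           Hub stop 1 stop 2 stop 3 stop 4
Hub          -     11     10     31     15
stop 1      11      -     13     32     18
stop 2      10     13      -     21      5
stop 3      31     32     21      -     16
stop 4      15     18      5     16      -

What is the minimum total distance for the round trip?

With 4 stops there are 4!/2 = 12 distinct round trips (a route and its reverse cost the same).
Hub → stop 1 → stop 2 → stop 3 → stop 4 → Hub: 11+13+21+16+15 = 76
Hub → stop 1 → stop 2 → stop 4 → stop 3 → Hub: 11+13+5+16+31 = 76
Hub → stop 1 → stop 3 → stop 2 → stop 4 → Hub: 11+32+21+5+15 = 84
Hub → stop 1 → stop 3 → stop 4 → stop 2 → Hub: 11+32+16+5+10 = 74
Hub → stop 1 → stop 4 → stop 2 → stop 3 → Hub: 11+18+5+21+31 = 86
Hub → stop 1 → stop 4 → stop 3 → stop 2 → Hub: 11+18+16+21+10 = 76
Hub → stop 2 → stop 1 → stop 3 → stop 4 → Hub: 10+13+32+16+15 = 86
Hub → stop 2 → stop 1 → stop 4 → stop 3 → Hub: 10+13+18+16+31 = 88
Hub → stop 2 → stop 3 → stop 1 → stop 4 → Hub: 10+21+32+18+15 = 96
Hub → stop 2 → stop 4 → stop 1 → stop 3 → Hub: 10+5+18+32+31 = 96
Hub → stop 3 → stop 1 → stop 2 → stop 4 → Hub: 31+32+13+5+15 = 96
Hub → stop 3 → stop 2 → stop 1 → stop 4 → Hub: 31+21+13+18+15 = 98
The minimum is 74.
One optimal route: Hub → stop 1 → stop 3 → stop 4 → stop 2 → Hub (or its reverse).

Minimum total distance: 74 min.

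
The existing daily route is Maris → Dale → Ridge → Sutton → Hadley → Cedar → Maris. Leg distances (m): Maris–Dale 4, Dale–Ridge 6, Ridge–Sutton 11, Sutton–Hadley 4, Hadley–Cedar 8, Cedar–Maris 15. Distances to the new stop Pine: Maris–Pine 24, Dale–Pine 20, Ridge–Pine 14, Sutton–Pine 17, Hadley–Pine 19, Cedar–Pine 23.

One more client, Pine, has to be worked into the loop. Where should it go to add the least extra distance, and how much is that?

Adding 20 m by placing Pine on the Ridge–Sutton leg.

Insertion cost between consecutive stops i–j is d(i,Pine) + d(Pine,j) − d(i,j):
  between Maris and Dale: 24 + 20 − 4 = 40
  between Dale and Ridge: 20 + 14 − 6 = 28
  between Ridge and Sutton: 14 + 17 − 11 = 20
  between Sutton and Hadley: 17 + 19 − 4 = 32
  between Hadley and Cedar: 19 + 23 − 8 = 34
  between Cedar and Maris: 23 + 24 − 15 = 32
Cheapest insertion is between Ridge and Sutton, adding 20.
New total = 48 + 20 = 68.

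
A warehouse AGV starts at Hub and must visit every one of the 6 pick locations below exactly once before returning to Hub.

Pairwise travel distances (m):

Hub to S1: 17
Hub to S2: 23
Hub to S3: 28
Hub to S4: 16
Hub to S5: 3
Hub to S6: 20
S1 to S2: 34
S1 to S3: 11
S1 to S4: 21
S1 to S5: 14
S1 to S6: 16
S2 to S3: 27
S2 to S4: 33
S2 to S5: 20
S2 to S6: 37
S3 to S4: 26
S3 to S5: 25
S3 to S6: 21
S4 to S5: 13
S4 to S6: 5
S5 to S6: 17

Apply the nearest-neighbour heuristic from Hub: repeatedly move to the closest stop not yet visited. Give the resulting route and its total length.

Hub → [S5:3 / S4:16 / S1:17 / S6:20 / S2:23 / S3:28] → S5 (3)
S5 → [S4:13 / S1:14 / S6:17 / S2:20 / S3:25] → S4 (13)
S4 → [S6:5 / S1:21 / S3:26 / S2:33] → S6 (5)
S6 → [S1:16 / S3:21 / S2:37] → S1 (16)
S1 → [S3:11 / S2:34] → S3 (11)
S3 → [S2:27] → S2 (27)
Return S2→Hub: 23.
Total = 3 + 13 + 5 + 16 + 11 + 27 + 23 = 98.

98 m along Hub → S5 → S4 → S6 → S1 → S3 → S2 → Hub.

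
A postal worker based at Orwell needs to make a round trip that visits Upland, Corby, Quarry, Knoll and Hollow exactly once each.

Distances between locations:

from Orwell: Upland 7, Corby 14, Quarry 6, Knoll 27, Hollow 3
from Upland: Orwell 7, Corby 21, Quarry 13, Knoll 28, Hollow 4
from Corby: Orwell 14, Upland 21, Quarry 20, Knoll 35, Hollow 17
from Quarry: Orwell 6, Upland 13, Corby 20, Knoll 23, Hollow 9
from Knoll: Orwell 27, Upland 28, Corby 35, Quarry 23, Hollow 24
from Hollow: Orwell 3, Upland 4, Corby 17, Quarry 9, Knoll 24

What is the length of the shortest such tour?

Shortest round trip = 92.

Orwell - Upland - Corby - Quarry - Knoll - Hollow - Orwell: 7+21+20+23+24+3 = 98
Orwell - Upland - Corby - Quarry - Hollow - Knoll - Orwell: 7+21+20+9+24+27 = 108
Orwell - Upland - Corby - Knoll - Quarry - Hollow - Orwell: 7+21+35+23+9+3 = 98
Orwell - Upland - Corby - Knoll - Hollow - Quarry - Orwell: 7+21+35+24+9+6 = 102
Orwell - Upland - Corby - Hollow - Quarry - Knoll - Orwell: 7+21+17+9+23+27 = 104
Orwell - Upland - Corby - Hollow - Knoll - Quarry - Orwell: 7+21+17+24+23+6 = 98
Orwell - Upland - Quarry - Corby - Knoll - Hollow - Orwell: 7+13+20+35+24+3 = 102
Orwell - Upland - Quarry - Corby - Hollow - Knoll - Orwell: 7+13+20+17+24+27 = 108
Orwell - Upland - Quarry - Knoll - Corby - Hollow - Orwell: 7+13+23+35+17+3 = 98
Orwell - Upland - Quarry - Knoll - Hollow - Corby - Orwell: 7+13+23+24+17+14 = 98
Orwell - Upland - Quarry - Hollow - Corby - Knoll - Orwell: 7+13+9+17+35+27 = 108
Orwell - Upland - Quarry - Hollow - Knoll - Corby - Orwell: 7+13+9+24+35+14 = 102
Orwell - Upland - Knoll - Corby - Quarry - Hollow - Orwell: 7+28+35+20+9+3 = 102
Orwell - Upland - Knoll - Corby - Hollow - Quarry - Orwell: 7+28+35+17+9+6 = 102
… (46 more)
Orwell - Upland - Hollow - Corby - Knoll - Quarry - Orwell: 7+4+17+35+23+6 = 92  ← best
The minimum is 92.
One optimal route: Orwell → Upland → Hollow → Corby → Knoll → Quarry → Orwell (or its reverse).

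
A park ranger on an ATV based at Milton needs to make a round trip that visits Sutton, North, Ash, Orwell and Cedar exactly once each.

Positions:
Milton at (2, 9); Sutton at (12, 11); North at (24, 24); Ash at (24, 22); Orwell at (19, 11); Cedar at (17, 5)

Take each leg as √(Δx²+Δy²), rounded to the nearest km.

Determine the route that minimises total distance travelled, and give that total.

Milton→Sutton→North→Ash→Orwell→Cedar→Milton: 10+18+2+12+6+16 = 64
Milton→Sutton→North→Ash→Cedar→Orwell→Milton: 10+18+2+18+6+17 = 71
Milton→Sutton→North→Orwell→Ash→Cedar→Milton: 10+18+14+12+18+16 = 88
Milton→Sutton→North→Orwell→Cedar→Ash→Milton: 10+18+14+6+18+26 = 92
Milton→Sutton→North→Cedar→Ash→Orwell→Milton: 10+18+20+18+12+17 = 95
Milton→Sutton→North→Cedar→Orwell→Ash→Milton: 10+18+20+6+12+26 = 92
Milton→Sutton→Ash→North→Orwell→Cedar→Milton: 10+16+2+14+6+16 = 64
Milton→Sutton→Ash→North→Cedar→Orwell→Milton: 10+16+2+20+6+17 = 71
Milton→Sutton→Ash→Orwell→North→Cedar→Milton: 10+16+12+14+20+16 = 88
Milton→Sutton→Ash→Orwell→Cedar→North→Milton: 10+16+12+6+20+27 = 91
Milton→Sutton→Ash→Cedar→North→Orwell→Milton: 10+16+18+20+14+17 = 95
Milton→Sutton→Ash→Cedar→Orwell→North→Milton: 10+16+18+6+14+27 = 91
Milton→Sutton→Orwell→North→Ash→Cedar→Milton: 10+7+14+2+18+16 = 67
Milton→Sutton→Orwell→North→Cedar→Ash→Milton: 10+7+14+20+18+26 = 95
… (46 more)
The minimum is 64.
One optimal route: Milton → Sutton → North → Ash → Orwell → Cedar → Milton (or its reverse).

Minimum total distance: 64 km.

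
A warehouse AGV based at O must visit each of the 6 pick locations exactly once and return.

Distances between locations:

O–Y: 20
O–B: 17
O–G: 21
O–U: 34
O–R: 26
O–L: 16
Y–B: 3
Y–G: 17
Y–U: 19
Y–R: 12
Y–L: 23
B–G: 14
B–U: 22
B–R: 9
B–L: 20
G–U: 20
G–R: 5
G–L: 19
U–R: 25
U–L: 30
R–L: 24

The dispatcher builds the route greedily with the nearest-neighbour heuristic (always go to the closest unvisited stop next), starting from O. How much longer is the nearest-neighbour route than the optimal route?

From O: L=16, B=17, Y=20, G=21, R=26, U=34 → choose L (16).
From L: G=19, B=20, Y=23, R=24, U=30 → choose G (19).
From G: R=5, B=14, Y=17, U=20 → choose R (5).
From R: B=9, Y=12, U=25 → choose B (9).
From B: Y=3, U=22 → choose Y (3).
From Y: U=19 → choose U (19).
NN route O → L → G → R → B → Y → U → O costs 105.
Optimal: O → Y → B → R → G → U → L → O costs 103 (by enumerating all 360 distinct tours).
Excess = 105 − 103 = 2.

Excess over optimum: 2.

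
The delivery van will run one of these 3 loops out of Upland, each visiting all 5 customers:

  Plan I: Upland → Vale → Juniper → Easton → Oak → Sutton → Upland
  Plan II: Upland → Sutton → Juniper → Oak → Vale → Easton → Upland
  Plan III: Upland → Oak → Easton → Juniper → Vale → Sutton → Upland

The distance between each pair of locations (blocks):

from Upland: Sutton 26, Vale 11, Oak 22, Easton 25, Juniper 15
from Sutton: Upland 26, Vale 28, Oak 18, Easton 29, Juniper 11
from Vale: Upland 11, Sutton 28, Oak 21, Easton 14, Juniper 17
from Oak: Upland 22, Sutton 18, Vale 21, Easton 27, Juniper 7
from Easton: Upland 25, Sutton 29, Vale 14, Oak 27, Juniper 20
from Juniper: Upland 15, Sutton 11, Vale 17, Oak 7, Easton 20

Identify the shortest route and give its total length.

104 blocks — Plan II is the shortest.

Plan I: 11 + 17 + 20 + 27 + 18 + 26 = 119
Plan II: 26 + 11 + 7 + 21 + 14 + 25 = 104
Plan III: 22 + 27 + 20 + 17 + 28 + 26 = 140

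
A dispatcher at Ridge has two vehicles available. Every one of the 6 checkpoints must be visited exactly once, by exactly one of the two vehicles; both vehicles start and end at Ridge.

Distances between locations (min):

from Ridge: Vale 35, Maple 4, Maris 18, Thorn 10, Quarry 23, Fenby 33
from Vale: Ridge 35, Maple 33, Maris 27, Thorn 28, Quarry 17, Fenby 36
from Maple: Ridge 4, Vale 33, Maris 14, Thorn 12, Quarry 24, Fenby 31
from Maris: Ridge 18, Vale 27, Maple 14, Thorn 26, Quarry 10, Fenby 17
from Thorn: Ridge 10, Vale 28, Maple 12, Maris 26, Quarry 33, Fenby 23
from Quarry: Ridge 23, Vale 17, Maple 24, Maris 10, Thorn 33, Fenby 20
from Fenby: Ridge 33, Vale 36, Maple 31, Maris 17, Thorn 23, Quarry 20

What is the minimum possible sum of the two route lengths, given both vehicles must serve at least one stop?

Check every non-empty split of the stops between the two vehicles; for each half take its own optimal tour:
  {Vale} + {Maple, Maris, Thorn, Quarry, Fenby}: 70 + 81 = 151
  {Maple} + {Vale, Maris, Thorn, Quarry, Fenby}: 8 + 110 = 118
  {Vale, Maple} + {Maris, Thorn, Quarry, Fenby}: 72 + 81 = 153
  {Maris} + {Vale, Maple, Thorn, Quarry, Fenby}: 36 + 107 = 143
  {Vale, Maris} + {Maple, Thorn, Quarry, Fenby}: 80 + 81 = 161
  {Maple, Maris} + {Vale, Thorn, Quarry, Fenby}: 36 + 105 = 141
  … (31 splits in total)
Best: vehicle 1 Ridge → Maple → Ridge = 8; vehicle 2 Ridge → Maris → Fenby → Quarry → Vale → Thorn → Ridge = 110; combined 118.

118 min — the smallest possible combined total.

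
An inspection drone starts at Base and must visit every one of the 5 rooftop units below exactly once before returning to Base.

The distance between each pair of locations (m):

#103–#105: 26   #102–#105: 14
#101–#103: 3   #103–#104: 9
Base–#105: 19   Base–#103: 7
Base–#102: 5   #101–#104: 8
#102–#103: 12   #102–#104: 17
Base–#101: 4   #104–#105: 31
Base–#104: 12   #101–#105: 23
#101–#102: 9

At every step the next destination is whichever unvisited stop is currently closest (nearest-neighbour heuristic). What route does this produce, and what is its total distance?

66 m along Base → #101 → #103 → #104 → #102 → #105 → Base.

Base → [#101:4 / #102:5 / #103:7 / #104:12 / #105:19] → #101 (4)
#101 → [#103:3 / #104:8 / #102:9 / #105:23] → #103 (3)
#103 → [#104:9 / #102:12 / #105:26] → #104 (9)
#104 → [#102:17 / #105:31] → #102 (17)
#102 → [#105:14] → #105 (14)
Return #105→Base: 19.
Total = 4 + 3 + 9 + 17 + 14 + 19 = 66.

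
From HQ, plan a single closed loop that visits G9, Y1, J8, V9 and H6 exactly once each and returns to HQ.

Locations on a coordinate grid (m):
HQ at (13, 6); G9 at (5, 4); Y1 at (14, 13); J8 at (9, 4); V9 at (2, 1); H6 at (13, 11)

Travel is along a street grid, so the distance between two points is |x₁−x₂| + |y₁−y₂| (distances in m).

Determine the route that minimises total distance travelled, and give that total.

HQ-G9-Y1-J8-V9-H6-HQ: 10+18+14+10+21+5 = 78
HQ-G9-Y1-J8-H6-V9-HQ: 10+18+14+11+21+16 = 90
HQ-G9-Y1-V9-J8-H6-HQ: 10+18+24+10+11+5 = 78
HQ-G9-Y1-V9-H6-J8-HQ: 10+18+24+21+11+6 = 90
HQ-G9-Y1-H6-J8-V9-HQ: 10+18+3+11+10+16 = 68
HQ-G9-Y1-H6-V9-J8-HQ: 10+18+3+21+10+6 = 68
HQ-G9-J8-Y1-V9-H6-HQ: 10+4+14+24+21+5 = 78
HQ-G9-J8-Y1-H6-V9-HQ: 10+4+14+3+21+16 = 68
HQ-G9-J8-V9-Y1-H6-HQ: 10+4+10+24+3+5 = 56
HQ-G9-J8-V9-H6-Y1-HQ: 10+4+10+21+3+8 = 56
HQ-G9-J8-H6-Y1-V9-HQ: 10+4+11+3+24+16 = 68
HQ-G9-J8-H6-V9-Y1-HQ: 10+4+11+21+24+8 = 78
HQ-G9-V9-Y1-J8-H6-HQ: 10+6+24+14+11+5 = 70
HQ-G9-V9-Y1-H6-J8-HQ: 10+6+24+3+11+6 = 60
… (46 more)
HQ-G9-V9-J8-Y1-H6-HQ: 10+6+10+14+3+5 = 48  ← best
The minimum is 48.
One optimal route: HQ → G9 → V9 → J8 → Y1 → H6 → HQ (or its reverse).

48 m — the shortest possible round trip.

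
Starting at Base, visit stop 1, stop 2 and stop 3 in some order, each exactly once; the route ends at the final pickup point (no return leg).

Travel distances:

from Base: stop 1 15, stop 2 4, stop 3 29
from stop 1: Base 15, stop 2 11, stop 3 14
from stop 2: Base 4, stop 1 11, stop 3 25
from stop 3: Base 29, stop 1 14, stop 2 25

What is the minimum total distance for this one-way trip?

There are 3! = 6 possible orderings.
Base - stop 1 - stop 2 - stop 3: 15+11+25 = 51
Base - stop 1 - stop 3 - stop 2: 15+14+25 = 54
Base - stop 2 - stop 1 - stop 3: 4+11+14 = 29
Base - stop 2 - stop 3 - stop 1: 4+25+14 = 43
Base - stop 3 - stop 1 - stop 2: 29+14+11 = 54
Base - stop 3 - stop 2 - stop 1: 29+25+11 = 65
The minimum is 29.
One shortest path: Base → stop 2 → stop 1 → stop 3.

29 — the minimum one-way total.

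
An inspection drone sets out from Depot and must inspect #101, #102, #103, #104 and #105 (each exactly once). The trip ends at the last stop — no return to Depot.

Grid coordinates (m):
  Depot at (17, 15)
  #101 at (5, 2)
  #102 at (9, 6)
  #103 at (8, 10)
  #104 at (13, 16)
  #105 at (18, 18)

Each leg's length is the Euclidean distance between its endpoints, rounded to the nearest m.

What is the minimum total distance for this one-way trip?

There are 5! = 120 possible orderings.
Depot→#101→#102→#103→#104→#105: 18+6+4+8+5 = 41
Depot→#101→#102→#103→#105→#104: 18+6+4+13+5 = 46
Depot→#101→#102→#104→#103→#105: 18+6+11+8+13 = 56
Depot→#101→#102→#104→#105→#103: 18+6+11+5+13 = 53
Depot→#101→#102→#105→#103→#104: 18+6+15+13+8 = 60
Depot→#101→#102→#105→#104→#103: 18+6+15+5+8 = 52
Depot→#101→#103→#102→#104→#105: 18+9+4+11+5 = 47
Depot→#101→#103→#102→#105→#104: 18+9+4+15+5 = 51
Depot→#101→#103→#104→#102→#105: 18+9+8+11+15 = 61
Depot→#101→#103→#104→#105→#102: 18+9+8+5+15 = 55
Depot→#101→#103→#105→#102→#104: 18+9+13+15+11 = 66
Depot→#101→#103→#105→#104→#102: 18+9+13+5+11 = 56
Depot→#101→#104→#102→#103→#105: 18+16+11+4+13 = 62
Depot→#101→#104→#102→#105→#103: 18+16+11+15+13 = 73
… (106 more)
Depot→#105→#104→#103→#102→#101: 3+5+8+4+6 = 26  ← best
The minimum is 26.
One shortest path: Depot → #105 → #104 → #103 → #102 → #101.

Minimum one-way distance = 26 m.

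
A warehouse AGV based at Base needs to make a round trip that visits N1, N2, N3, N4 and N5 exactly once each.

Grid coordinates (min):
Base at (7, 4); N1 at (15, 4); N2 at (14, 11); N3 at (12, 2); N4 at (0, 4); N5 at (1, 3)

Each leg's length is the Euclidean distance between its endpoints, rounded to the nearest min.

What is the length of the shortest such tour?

There are 60 distinct closed tours to check (reversals are equivalent).
Base → N1 → N2 → N3 → N4 → N5 → Base: 8+7+9+12+1+6 = 43
Base → N1 → N2 → N3 → N5 → N4 → Base: 8+7+9+11+1+7 = 43
Base → N1 → N2 → N4 → N3 → N5 → Base: 8+7+16+12+11+6 = 60
Base → N1 → N2 → N4 → N5 → N3 → Base: 8+7+16+1+11+5 = 48
Base → N1 → N2 → N5 → N3 → N4 → Base: 8+7+15+11+12+7 = 60
Base → N1 → N2 → N5 → N4 → N3 → Base: 8+7+15+1+12+5 = 48
Base → N1 → N3 → N2 → N4 → N5 → Base: 8+4+9+16+1+6 = 44
Base → N1 → N3 → N2 → N5 → N4 → Base: 8+4+9+15+1+7 = 44
Base → N1 → N3 → N4 → N2 → N5 → Base: 8+4+12+16+15+6 = 61
Base → N1 → N3 → N4 → N5 → N2 → Base: 8+4+12+1+15+10 = 50
Base → N1 → N3 → N5 → N2 → N4 → Base: 8+4+11+15+16+7 = 61
Base → N1 → N3 → N5 → N4 → N2 → Base: 8+4+11+1+16+10 = 50
Base → N1 → N4 → N2 → N3 → N5 → Base: 8+15+16+9+11+6 = 65
Base → N1 → N4 → N2 → N5 → N3 → Base: 8+15+16+15+11+5 = 70
… (46 more)
Base → N3 → N1 → N2 → N4 → N5 → Base: 5+4+7+16+1+6 = 39  ← best
The minimum is 39.
One optimal route: Base → N3 → N1 → N2 → N4 → N5 → Base (or its reverse).

39 min — the shortest possible round trip.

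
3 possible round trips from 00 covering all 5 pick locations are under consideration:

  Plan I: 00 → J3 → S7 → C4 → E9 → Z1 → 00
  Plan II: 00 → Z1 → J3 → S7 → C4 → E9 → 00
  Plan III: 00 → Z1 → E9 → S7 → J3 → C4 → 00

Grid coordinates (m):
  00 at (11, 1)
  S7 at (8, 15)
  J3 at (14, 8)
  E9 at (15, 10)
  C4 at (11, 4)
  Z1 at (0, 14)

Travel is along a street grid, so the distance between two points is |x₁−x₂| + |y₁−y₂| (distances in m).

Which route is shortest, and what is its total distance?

78 m — Plan III is the shortest.

Plan I: 10 + 13 + 14 + 10 + 19 + 24 = 90
Plan II: 24 + 20 + 13 + 14 + 10 + 13 = 94
Plan III: 24 + 19 + 12 + 13 + 7 + 3 = 78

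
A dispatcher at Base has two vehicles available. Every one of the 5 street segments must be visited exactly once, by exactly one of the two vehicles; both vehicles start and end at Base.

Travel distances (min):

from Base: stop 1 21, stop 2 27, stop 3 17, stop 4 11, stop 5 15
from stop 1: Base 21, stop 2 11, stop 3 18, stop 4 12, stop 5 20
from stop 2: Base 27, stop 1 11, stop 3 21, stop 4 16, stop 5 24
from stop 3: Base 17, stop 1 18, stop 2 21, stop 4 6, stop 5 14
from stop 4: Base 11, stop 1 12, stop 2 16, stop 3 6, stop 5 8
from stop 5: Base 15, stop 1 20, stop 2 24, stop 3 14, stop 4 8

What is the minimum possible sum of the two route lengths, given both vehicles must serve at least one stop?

There are 2^4 − 1 = 15 ways to divide the 5 stops into two non-empty groups. For each, the best each vehicle can do is its own shortest tour through its group:
  {stop 1} + {stop 2, stop 3, stop 4, stop 5}: 42 + 77 = 119
  {stop 2} + {stop 1, stop 3, stop 4, stop 5}: 54 + 68 = 122
  {stop 1, stop 2} + {stop 3, stop 4, stop 5}: 59 + 46 = 105
  {stop 3} + {stop 1, stop 2, stop 4, stop 5}: 34 + 71 = 105
  {stop 1, stop 3} + {stop 2, stop 4, stop 5}: 56 + 66 = 122
  {stop 2, stop 3} + {stop 1, stop 4, stop 5}: 65 + 56 = 121
  … (15 splits in total)
  {stop 1, stop 2, stop 3, stop 4} + {stop 5}: 70 + 30 = 100  ← best
Best: vehicle 1 Base → stop 1 → stop 2 → stop 3 → stop 4 → Base = 70; vehicle 2 Base → stop 5 → Base = 30; combined 100.

100 min — the smallest possible combined total.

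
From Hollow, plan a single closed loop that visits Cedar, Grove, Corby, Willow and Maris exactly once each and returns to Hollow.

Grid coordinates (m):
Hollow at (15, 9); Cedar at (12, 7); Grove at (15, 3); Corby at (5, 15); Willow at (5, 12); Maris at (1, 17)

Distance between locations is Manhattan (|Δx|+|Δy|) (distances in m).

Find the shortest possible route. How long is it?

There are 60 distinct closed tours to check (reversals are equivalent).
Hollow-Cedar-Grove-Corby-Willow-Maris-Hollow: 5+7+22+3+9+22 = 68
Hollow-Cedar-Grove-Corby-Maris-Willow-Hollow: 5+7+22+6+9+13 = 62
Hollow-Cedar-Grove-Willow-Corby-Maris-Hollow: 5+7+19+3+6+22 = 62
Hollow-Cedar-Grove-Willow-Maris-Corby-Hollow: 5+7+19+9+6+16 = 62
Hollow-Cedar-Grove-Maris-Corby-Willow-Hollow: 5+7+28+6+3+13 = 62
Hollow-Cedar-Grove-Maris-Willow-Corby-Hollow: 5+7+28+9+3+16 = 68
Hollow-Cedar-Corby-Grove-Willow-Maris-Hollow: 5+15+22+19+9+22 = 92
Hollow-Cedar-Corby-Grove-Maris-Willow-Hollow: 5+15+22+28+9+13 = 92
Hollow-Cedar-Corby-Willow-Grove-Maris-Hollow: 5+15+3+19+28+22 = 92
Hollow-Cedar-Corby-Willow-Maris-Grove-Hollow: 5+15+3+9+28+6 = 66
Hollow-Cedar-Corby-Maris-Grove-Willow-Hollow: 5+15+6+28+19+13 = 86
Hollow-Cedar-Corby-Maris-Willow-Grove-Hollow: 5+15+6+9+19+6 = 60
Hollow-Cedar-Willow-Grove-Corby-Maris-Hollow: 5+12+19+22+6+22 = 86
Hollow-Cedar-Willow-Grove-Maris-Corby-Hollow: 5+12+19+28+6+16 = 86
… (46 more)
Hollow-Grove-Cedar-Corby-Maris-Willow-Hollow: 6+7+15+6+9+13 = 56  ← best
The minimum is 56.
One optimal route: Hollow → Grove → Cedar → Corby → Maris → Willow → Hollow (or its reverse).

Shortest round trip = 56 m.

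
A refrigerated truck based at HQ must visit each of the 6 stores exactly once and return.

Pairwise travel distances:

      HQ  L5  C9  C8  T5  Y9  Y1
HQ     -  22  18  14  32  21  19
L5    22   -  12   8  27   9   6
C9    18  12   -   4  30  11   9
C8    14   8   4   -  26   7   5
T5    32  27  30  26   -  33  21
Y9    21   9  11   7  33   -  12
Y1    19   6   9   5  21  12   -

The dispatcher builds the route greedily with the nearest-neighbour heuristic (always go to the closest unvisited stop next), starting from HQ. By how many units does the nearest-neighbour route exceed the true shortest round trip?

Excess over optimum: 10.

HQ: C8=14, C9=18, Y1=19, Y9=21, L5=22, T5=32 ⇒ C8
C8: C9=4, Y1=5, Y9=7, L5=8, T5=26 ⇒ C9
C9: Y1=9, Y9=11, L5=12, T5=30 ⇒ Y1
Y1: L5=6, Y9=12, T5=21 ⇒ L5
L5: Y9=9, T5=27 ⇒ Y9
Y9: T5=33 ⇒ T5
NN route HQ → C8 → C9 → Y1 → L5 → Y9 → T5 → HQ costs 107.
Optimal: HQ → C9 → C8 → Y9 → L5 → Y1 → T5 → HQ costs 97 (by enumerating all 360 distinct tours).
Excess = 107 − 97 = 10.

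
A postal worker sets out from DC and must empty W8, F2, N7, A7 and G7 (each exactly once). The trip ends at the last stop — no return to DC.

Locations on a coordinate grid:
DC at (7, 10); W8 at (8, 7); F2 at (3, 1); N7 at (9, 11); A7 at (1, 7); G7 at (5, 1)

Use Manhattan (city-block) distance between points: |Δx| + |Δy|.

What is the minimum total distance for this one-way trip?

Minimum one-way distance = 25.

There are 5! = 120 possible orderings.
DC→W8→F2→N7→A7→G7: 4+11+16+12+10 = 53
DC→W8→F2→N7→G7→A7: 4+11+16+14+10 = 55
DC→W8→F2→A7→N7→G7: 4+11+8+12+14 = 49
DC→W8→F2→A7→G7→N7: 4+11+8+10+14 = 47
DC→W8→F2→G7→N7→A7: 4+11+2+14+12 = 43
DC→W8→F2→G7→A7→N7: 4+11+2+10+12 = 39
DC→W8→N7→F2→A7→G7: 4+5+16+8+10 = 43
DC→W8→N7→F2→G7→A7: 4+5+16+2+10 = 37
DC→W8→N7→A7→F2→G7: 4+5+12+8+2 = 31
DC→W8→N7→A7→G7→F2: 4+5+12+10+2 = 33
DC→W8→N7→G7→F2→A7: 4+5+14+2+8 = 33
DC→W8→N7→G7→A7→F2: 4+5+14+10+8 = 41
DC→W8→A7→F2→N7→G7: 4+7+8+16+14 = 49
DC→W8→A7→F2→G7→N7: 4+7+8+2+14 = 35
… (106 more)
DC→N7→W8→A7→F2→G7: 3+5+7+8+2 = 25  ← best
The minimum is 25.
One shortest path: DC → N7 → W8 → A7 → F2 → G7.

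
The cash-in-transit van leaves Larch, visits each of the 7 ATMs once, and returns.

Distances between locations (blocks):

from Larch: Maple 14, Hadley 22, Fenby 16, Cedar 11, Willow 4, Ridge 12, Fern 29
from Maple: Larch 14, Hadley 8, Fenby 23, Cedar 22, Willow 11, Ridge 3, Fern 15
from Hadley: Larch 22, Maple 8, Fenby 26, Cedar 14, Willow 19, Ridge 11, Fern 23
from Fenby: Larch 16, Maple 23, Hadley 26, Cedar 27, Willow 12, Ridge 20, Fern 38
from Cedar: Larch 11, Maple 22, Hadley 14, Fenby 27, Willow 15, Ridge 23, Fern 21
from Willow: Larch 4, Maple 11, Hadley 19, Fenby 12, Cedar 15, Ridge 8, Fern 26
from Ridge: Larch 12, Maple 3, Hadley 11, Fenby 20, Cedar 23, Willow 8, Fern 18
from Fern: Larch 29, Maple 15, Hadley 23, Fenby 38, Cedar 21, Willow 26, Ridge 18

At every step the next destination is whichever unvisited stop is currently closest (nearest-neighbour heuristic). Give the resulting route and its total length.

Nearest-neighbour total = 112 blocks; route Larch → Willow → Ridge → Maple → Hadley → Cedar → Fern → Fenby → Larch.

From Larch: distances to unvisited — Willow=4, Cedar=11, Ridge=12, Maple=14, Fenby=16, Hadley=22, Fern=29. Nearest is Willow (4).
From Willow: distances to unvisited — Ridge=8, Maple=11, Fenby=12, Cedar=15, Hadley=19, Fern=26. Nearest is Ridge (8).
From Ridge: distances to unvisited — Maple=3, Hadley=11, Fern=18, Fenby=20, Cedar=23. Nearest is Maple (3).
From Maple: distances to unvisited — Hadley=8, Fern=15, Cedar=22, Fenby=23. Nearest is Hadley (8).
From Hadley: distances to unvisited — Cedar=14, Fern=23, Fenby=26. Nearest is Cedar (14).
From Cedar: distances to unvisited — Fern=21, Fenby=27. Nearest is Fern (21).
From Fern: distances to unvisited — Fenby=38. Nearest is Fenby (38).
Return Fenby→Larch: 16.
Total = 4 + 8 + 3 + 8 + 14 + 21 + 38 + 16 = 112.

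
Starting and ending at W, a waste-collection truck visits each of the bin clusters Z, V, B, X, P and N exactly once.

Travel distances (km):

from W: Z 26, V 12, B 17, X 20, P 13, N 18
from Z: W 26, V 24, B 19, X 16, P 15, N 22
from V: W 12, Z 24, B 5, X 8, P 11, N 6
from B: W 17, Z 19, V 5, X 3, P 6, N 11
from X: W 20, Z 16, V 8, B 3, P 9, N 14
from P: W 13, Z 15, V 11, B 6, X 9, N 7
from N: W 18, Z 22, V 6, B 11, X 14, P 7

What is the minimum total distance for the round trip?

There are 360 distinct closed tours to check (reversals are equivalent).
W → Z → V → B → X → P → N → W: 26+24+5+3+9+7+18 = 92
W → Z → V → B → X → N → P → W: 26+24+5+3+14+7+13 = 92
W → Z → V → B → P → X → N → W: 26+24+5+6+9+14+18 = 102
W → Z → V → B → P → N → X → W: 26+24+5+6+7+14+20 = 102
W → Z → V → B → N → X → P → W: 26+24+5+11+14+9+13 = 102
W → Z → V → B → N → P → X → W: 26+24+5+11+7+9+20 = 102
W → Z → V → X → B → P → N → W: 26+24+8+3+6+7+18 = 92
W → Z → V → X → B → N → P → W: 26+24+8+3+11+7+13 = 92
… (352 more)
W → Z → X → B → V → N → P → W: 26+16+3+5+6+7+13 = 76  ← best
The minimum is 76.
One optimal route: W → Z → X → B → V → N → P → W (or its reverse).

Minimum total distance: 76 km.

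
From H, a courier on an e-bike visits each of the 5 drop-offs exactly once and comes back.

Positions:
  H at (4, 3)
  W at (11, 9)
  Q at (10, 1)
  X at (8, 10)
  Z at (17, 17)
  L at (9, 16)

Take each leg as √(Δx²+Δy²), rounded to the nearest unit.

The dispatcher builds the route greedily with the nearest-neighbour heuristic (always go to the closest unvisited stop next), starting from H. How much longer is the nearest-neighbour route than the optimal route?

Excess over optimum: 4.

H: Q=6, X=8, W=9, L=14, Z=19 ⇒ Q
Q: W=8, X=9, L=15, Z=17 ⇒ W
W: X=3, L=7, Z=10 ⇒ X
X: L=6, Z=11 ⇒ L
L: Z=8 ⇒ Z
NN route H → Q → W → X → L → Z → H costs 50.
Optimal: H → Q → W → Z → L → X → H costs 46 (by enumerating all 60 distinct tours).
Excess = 50 − 46 = 4.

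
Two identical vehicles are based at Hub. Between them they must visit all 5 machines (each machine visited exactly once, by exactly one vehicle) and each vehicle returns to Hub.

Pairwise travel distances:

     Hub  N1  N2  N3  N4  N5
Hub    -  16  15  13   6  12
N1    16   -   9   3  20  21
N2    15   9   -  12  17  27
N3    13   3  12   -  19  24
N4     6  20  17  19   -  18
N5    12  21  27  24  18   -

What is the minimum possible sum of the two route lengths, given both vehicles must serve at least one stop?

There are 2^4 − 1 = 15 ways to divide the 5 stops into two non-empty groups. For each, the best each vehicle can do is its own shortest tour through its group:
  {N1} + {N2, N3, N4, N5}: 32 + 71 = 103
  {N2} + {N1, N3, N4, N5}: 30 + 61 = 91
  {N1, N2} + {N3, N4, N5}: 40 + 61 = 101
  {N3} + {N1, N2, N4, N5}: 26 + 65 = 91
  {N1, N3} + {N2, N4, N5}: 32 + 62 = 94
  {N2, N3} + {N1, N4, N5}: 40 + 59 = 99
  … (15 splits in total)
  {N1, N2, N3, N4} + {N5}: 48 + 24 = 72  ← best
Best: vehicle 1 Hub → N3 → N1 → N2 → N4 → Hub = 48; vehicle 2 Hub → N5 → Hub = 24; combined 72.

72 — the smallest possible combined total.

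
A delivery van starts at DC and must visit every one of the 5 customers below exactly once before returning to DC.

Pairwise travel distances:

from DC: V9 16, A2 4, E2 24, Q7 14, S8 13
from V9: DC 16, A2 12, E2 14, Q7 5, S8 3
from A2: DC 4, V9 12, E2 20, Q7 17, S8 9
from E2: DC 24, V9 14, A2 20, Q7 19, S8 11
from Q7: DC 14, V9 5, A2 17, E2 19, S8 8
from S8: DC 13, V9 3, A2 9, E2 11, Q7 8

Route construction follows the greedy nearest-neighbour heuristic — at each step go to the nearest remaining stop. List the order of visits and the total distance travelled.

Nearest-neighbour total = 64; route DC → A2 → S8 → V9 → Q7 → E2 → DC.

DC → [A2:4 / S8:13 / Q7:14 / V9:16 / E2:24] → A2 (4)
A2 → [S8:9 / V9:12 / Q7:17 / E2:20] → S8 (9)
S8 → [V9:3 / Q7:8 / E2:11] → V9 (3)
V9 → [Q7:5 / E2:14] → Q7 (5)
Q7 → [E2:19] → E2 (19)
Return E2→DC: 24.
Total = 4 + 9 + 3 + 5 + 19 + 24 = 64.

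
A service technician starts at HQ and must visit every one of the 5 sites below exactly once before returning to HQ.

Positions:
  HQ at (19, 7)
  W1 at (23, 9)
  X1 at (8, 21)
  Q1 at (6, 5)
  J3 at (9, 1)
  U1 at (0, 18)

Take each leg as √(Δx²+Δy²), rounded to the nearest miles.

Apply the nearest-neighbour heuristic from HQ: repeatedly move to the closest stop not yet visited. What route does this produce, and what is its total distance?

Nearest-neighbour total = 66 miles; route HQ → W1 → J3 → Q1 → U1 → X1 → HQ.

HQ → [W1:4 / J3:12 / Q1:13 / X1:18 / U1:22] → W1 (4)
W1 → [J3:16 / Q1:17 / X1:19 / U1:25] → J3 (16)
J3 → [Q1:5 / U1:19 / X1:20] → Q1 (5)
Q1 → [U1:14 / X1:16] → U1 (14)
U1 → [X1:9] → X1 (9)
Return X1→HQ: 18.
Total = 4 + 16 + 5 + 14 + 9 + 18 = 66.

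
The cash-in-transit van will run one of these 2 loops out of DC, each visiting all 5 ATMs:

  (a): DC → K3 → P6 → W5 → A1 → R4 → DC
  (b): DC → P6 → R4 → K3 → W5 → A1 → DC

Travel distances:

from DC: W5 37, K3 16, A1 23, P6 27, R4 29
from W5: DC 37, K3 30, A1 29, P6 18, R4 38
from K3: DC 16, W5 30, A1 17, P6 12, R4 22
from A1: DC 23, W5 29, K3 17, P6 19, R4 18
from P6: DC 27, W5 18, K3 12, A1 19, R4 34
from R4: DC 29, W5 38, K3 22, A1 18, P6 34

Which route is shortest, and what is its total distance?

(a): 16 + 12 + 18 + 29 + 18 + 29 = 122
(b): 27 + 34 + 22 + 30 + 29 + 23 = 165

122 — (a) is the shortest.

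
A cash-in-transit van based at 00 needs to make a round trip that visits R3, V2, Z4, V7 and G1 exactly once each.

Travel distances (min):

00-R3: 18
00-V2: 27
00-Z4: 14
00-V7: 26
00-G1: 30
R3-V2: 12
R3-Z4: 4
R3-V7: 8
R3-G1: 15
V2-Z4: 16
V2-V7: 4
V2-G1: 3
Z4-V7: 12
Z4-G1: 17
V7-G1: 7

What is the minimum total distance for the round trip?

63 min — the shortest possible round trip.

With 5 stops there are 5!/2 = 60 distinct round trips (a route and its reverse cost the same).
00→R3→V2→Z4→V7→G1→00: 18+12+16+12+7+30 = 95
00→R3→V2→Z4→G1→V7→00: 18+12+16+17+7+26 = 96
00→R3→V2→V7→Z4→G1→00: 18+12+4+12+17+30 = 93
00→R3→V2→V7→G1→Z4→00: 18+12+4+7+17+14 = 72
00→R3→V2→G1→Z4→V7→00: 18+12+3+17+12+26 = 88
00→R3→V2→G1→V7→Z4→00: 18+12+3+7+12+14 = 66
00→R3→Z4→V2→V7→G1→00: 18+4+16+4+7+30 = 79
00→R3→Z4→V2→G1→V7→00: 18+4+16+3+7+26 = 74
00→R3→Z4→V7→V2→G1→00: 18+4+12+4+3+30 = 71
00→R3→Z4→V7→G1→V2→00: 18+4+12+7+3+27 = 71
00→R3→Z4→G1→V2→V7→00: 18+4+17+3+4+26 = 72
00→R3→Z4→G1→V7→V2→00: 18+4+17+7+4+27 = 77
00→R3→V7→V2→Z4→G1→00: 18+8+4+16+17+30 = 93
00→R3→V7→V2→G1→Z4→00: 18+8+4+3+17+14 = 64
… (46 more)
00→V2→G1→V7→R3→Z4→00: 27+3+7+8+4+14 = 63  ← best
The minimum is 63.
One optimal route: 00 → V2 → G1 → V7 → R3 → Z4 → 00 (or its reverse).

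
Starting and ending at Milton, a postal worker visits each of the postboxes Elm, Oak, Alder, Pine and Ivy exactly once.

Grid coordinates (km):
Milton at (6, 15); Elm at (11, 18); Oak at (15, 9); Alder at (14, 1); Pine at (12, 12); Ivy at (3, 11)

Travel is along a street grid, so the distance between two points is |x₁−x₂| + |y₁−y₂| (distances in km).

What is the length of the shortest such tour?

Milton → Elm → Oak → Alder → Pine → Ivy → Milton: 8+13+9+13+10+7 = 60
Milton → Elm → Oak → Alder → Ivy → Pine → Milton: 8+13+9+21+10+9 = 70
Milton → Elm → Oak → Pine → Alder → Ivy → Milton: 8+13+6+13+21+7 = 68
Milton → Elm → Oak → Pine → Ivy → Alder → Milton: 8+13+6+10+21+22 = 80
Milton → Elm → Oak → Ivy → Alder → Pine → Milton: 8+13+14+21+13+9 = 78
Milton → Elm → Oak → Ivy → Pine → Alder → Milton: 8+13+14+10+13+22 = 80
Milton → Elm → Alder → Oak → Pine → Ivy → Milton: 8+20+9+6+10+7 = 60
Milton → Elm → Alder → Oak → Ivy → Pine → Milton: 8+20+9+14+10+9 = 70
Milton → Elm → Alder → Pine → Oak → Ivy → Milton: 8+20+13+6+14+7 = 68
Milton → Elm → Alder → Pine → Ivy → Oak → Milton: 8+20+13+10+14+15 = 80
Milton → Elm → Alder → Ivy → Oak → Pine → Milton: 8+20+21+14+6+9 = 78
Milton → Elm → Alder → Ivy → Pine → Oak → Milton: 8+20+21+10+6+15 = 80
Milton → Elm → Pine → Oak → Alder → Ivy → Milton: 8+7+6+9+21+7 = 58
Milton → Elm → Pine → Oak → Ivy → Alder → Milton: 8+7+6+14+21+22 = 78
… (46 more)
The minimum is 58.
One optimal route: Milton → Elm → Pine → Oak → Alder → Ivy → Milton (or its reverse).

Shortest round trip = 58 km.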